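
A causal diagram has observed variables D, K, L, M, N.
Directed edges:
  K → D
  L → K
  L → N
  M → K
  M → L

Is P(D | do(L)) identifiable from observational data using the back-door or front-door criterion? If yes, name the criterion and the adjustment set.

P(D|do(L)): backdoor, adjust for {M}.

desc(L)\{L}={D,K,N}; candidates ⊆ {M}.
size 0: {}; under {} L still reaches {D,K,M} ∋ D.
{M}: L⊥D given {M} in G with L→· removed — back-door holds.
P(D|do(L)) = Σ_{M} P(D|L,M)·P(M).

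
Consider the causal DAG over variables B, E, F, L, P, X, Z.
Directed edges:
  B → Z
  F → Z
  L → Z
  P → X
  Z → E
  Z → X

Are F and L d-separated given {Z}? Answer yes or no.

Bayes-Ball from F | {Z} reaches {B,L}.
L ∈ reach(F|{Z}) ⇒ F ⊥̸ L | {Z}.

No — F and L are d-connected given {Z}.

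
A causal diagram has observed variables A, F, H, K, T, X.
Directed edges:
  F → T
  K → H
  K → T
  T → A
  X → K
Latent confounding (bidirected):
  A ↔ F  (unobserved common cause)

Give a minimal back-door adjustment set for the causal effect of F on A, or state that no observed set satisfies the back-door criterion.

F→A: no observed back-door set.

desc(F)\{F}={A,T}; candidates ⊆ {H,K,X}.
F↔A: latent back-door arc(s) into F.
size 0: {}; under {} F still reaches {A} ∋ A.
size 1: {H}, {K}, {X}; under {H} F still reaches {A} ∋ A.
size 2: {H,K}, {H,X}, {K,X}; under {H,K} F still reaches {A} ∋ A.
F↔A cannot be blocked by any observed set — no back-door set.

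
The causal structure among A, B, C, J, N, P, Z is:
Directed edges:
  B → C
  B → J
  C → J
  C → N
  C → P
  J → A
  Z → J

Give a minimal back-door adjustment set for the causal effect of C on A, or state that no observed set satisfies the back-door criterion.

C→A: minimal back-door set {B}.

desc(C)\{C}={A,J,N,P}; candidates ⊆ {B,Z}.
size 0: {}; under {} C still reaches {A,B,J} ∋ A.
{B}: C⊥A given {B} in G with C→· removed — back-door holds.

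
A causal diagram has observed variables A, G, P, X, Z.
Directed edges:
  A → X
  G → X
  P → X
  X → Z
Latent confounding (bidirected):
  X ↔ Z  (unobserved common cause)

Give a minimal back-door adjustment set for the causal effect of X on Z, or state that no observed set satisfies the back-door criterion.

desc(X)\{X}={Z}; candidates ⊆ {A,G,P}.
X↔Z: latent back-door arc(s) into X.
size 0: {}; under {} X still reaches {A,G,P,Z} ∋ Z.
size 1: {A}, {G}, {P}; under {A} X still reaches {G,P,Z} ∋ Z.
size 2: {A,G}, {A,P}, {G,P}; under {A,G} X still reaches {P,Z} ∋ Z.
X↔Z cannot be blocked by any observed set — no back-door set.

X→Z: no observed back-door set.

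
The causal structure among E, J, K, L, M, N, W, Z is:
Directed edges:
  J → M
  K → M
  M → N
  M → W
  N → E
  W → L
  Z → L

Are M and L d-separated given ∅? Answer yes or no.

No — M and L are d-connected given ∅.

Bayes-Ball from M | ∅ reaches {E,J,K,L,N,W}.
L ∈ reach(M|∅) ⇒ M ⊥̸ L | ∅.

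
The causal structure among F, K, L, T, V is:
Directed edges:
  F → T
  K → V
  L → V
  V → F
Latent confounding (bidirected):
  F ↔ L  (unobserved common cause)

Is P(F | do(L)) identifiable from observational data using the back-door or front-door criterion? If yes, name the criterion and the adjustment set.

P(F|do(L)): frontdoor, adjust for {V}.

desc(L)\{L}={F,T,V}; candidates ⊆ {K}.
L↔F: latent back-door arc(s) into L.
size 0: {}; under {} L still reaches {F,T} ∋ F.
size 1: {K}; under {K} L still reaches {F,T} ∋ F.
L↔F cannot be blocked by any observed set — no back-door set.
{V}: (i) intercepts every directed L→F path; (ii) no back-door L→{V}; (iii) {L} blocks every back-door {V}→F. Front-door holds.
P(F|do(L)) = Σ_{V} P(V|L) Σ_{L'} P(F|V,L')P(L').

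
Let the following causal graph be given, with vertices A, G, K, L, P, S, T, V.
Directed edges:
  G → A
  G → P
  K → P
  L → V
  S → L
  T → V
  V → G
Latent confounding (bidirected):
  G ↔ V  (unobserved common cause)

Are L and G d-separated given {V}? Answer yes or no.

Bayes-Ball from L | {V} reaches {A,G,P,S,T}.
G ∈ reach(L|{V}) ⇒ L ⊥̸ G | {V}.

No — L and G are d-connected given {V}.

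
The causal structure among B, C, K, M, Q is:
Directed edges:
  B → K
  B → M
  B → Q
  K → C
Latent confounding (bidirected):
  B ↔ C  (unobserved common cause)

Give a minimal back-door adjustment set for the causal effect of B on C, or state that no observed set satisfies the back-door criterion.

desc(B)\{B}={C,K,M,Q}; candidates ⊆ {—}.
B↔C: latent back-door arc(s) into B.
size 0: {}; under {} B still reaches {C} ∋ C.
B↔C cannot be blocked by any observed set — no back-door set.

B→C: no observed back-door set.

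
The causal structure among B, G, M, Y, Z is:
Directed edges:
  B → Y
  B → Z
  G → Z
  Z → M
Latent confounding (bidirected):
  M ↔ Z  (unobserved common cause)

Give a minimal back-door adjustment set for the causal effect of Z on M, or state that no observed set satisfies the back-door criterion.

Z→M: no observed back-door set.

desc(Z)\{Z}={M}; candidates ⊆ {B,G,Y}.
Z↔M: latent back-door arc(s) into Z.
size 0: {}; under {} Z still reaches {B,G,M,Y} ∋ M.
size 1: {B}, {G}, {Y}; under {B} Z still reaches {G,M} ∋ M.
size 2: {B,G}, {B,Y}, {G,Y}; under {B,G} Z still reaches {M} ∋ M.
Z↔M cannot be blocked by any observed set — no back-door set.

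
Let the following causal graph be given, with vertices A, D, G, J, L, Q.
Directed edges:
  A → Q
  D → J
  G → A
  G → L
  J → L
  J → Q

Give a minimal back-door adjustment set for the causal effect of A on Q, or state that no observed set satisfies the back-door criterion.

desc(A)\{A}={Q}; candidates ⊆ {D,G,J,L}.
∅: A⊥Q given ∅ in G with A→· removed — back-door holds.

A→Q: minimal back-door set ∅.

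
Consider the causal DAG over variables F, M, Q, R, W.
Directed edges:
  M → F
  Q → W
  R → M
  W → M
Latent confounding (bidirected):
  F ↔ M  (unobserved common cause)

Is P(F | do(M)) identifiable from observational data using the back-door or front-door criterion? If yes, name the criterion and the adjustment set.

P(F|do(M)): not identifiable (no BD/FD set).

desc(M)\{M}={F}; candidates ⊆ {Q,R,W}.
M↔F: latent back-door arc(s) into M.
size 0: {}; under {} M still reaches {F,Q,R,W} ∋ F.
size 1: {Q}, {R}, {W}; under {Q} M still reaches {F,R,W} ∋ F.
size 2: {Q,R}, {Q,W}, {R,W}; under {Q,R} M still reaches {F,W} ∋ F.
M↔F cannot be blocked by any observed set — no back-door set.
No mediator lies on a directed M→…→F path.
Neither criterion identifies P(F|do(M)) in this graph.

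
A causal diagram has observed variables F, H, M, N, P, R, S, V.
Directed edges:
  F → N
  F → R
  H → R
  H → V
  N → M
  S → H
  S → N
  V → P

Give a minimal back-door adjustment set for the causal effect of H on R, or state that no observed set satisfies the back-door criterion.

H→R: minimal back-door set ∅.

desc(H)\{H}={P,R,V}; candidates ⊆ {F,M,N,S}.
∅: H⊥R given ∅ in G with H→· removed — back-door holds.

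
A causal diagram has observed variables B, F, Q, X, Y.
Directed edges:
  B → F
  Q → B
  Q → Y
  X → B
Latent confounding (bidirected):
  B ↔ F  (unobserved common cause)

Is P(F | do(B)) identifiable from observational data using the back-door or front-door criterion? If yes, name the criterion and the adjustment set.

desc(B)\{B}={F}; candidates ⊆ {Q,X,Y}.
B↔F: latent back-door arc(s) into B.
size 0: {}; under {} B still reaches {F,Q,X,Y} ∋ F.
size 1: {Q}, {X}, {Y}; under {Q} B still reaches {F,X} ∋ F.
size 2: {Q,X}, {Q,Y}, {X,Y}; under {Q,X} B still reaches {F} ∋ F.
B↔F cannot be blocked by any observed set — no back-door set.
No mediator lies on a directed B→…→F path.
Neither criterion identifies P(F|do(B)) in this graph.

P(F|do(B)): not identifiable (no BD/FD set).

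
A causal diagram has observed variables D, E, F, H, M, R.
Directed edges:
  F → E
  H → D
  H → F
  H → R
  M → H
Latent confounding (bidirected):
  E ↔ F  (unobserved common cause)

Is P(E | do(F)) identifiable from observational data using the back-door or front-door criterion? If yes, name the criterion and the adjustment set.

desc(F)\{F}={E}; candidates ⊆ {D,H,M,R}.
F↔E: latent back-door arc(s) into F.
size 0: {}; under {} F still reaches {D,E,H,M,R} ∋ E.
size 1: {D}, {H}, {M} …(+1); under {D} F still reaches {E,H,M,R} ∋ E.
size 2: {D,H}, {D,M}, {D,R} …(+3); under {D,H} F still reaches {E} ∋ E.
F↔E cannot be blocked by any observed set — no back-door set.
No mediator lies on a directed F→…→E path.
Neither criterion identifies P(E|do(F)) in this graph.

P(E|do(F)): not identifiable (no BD/FD set).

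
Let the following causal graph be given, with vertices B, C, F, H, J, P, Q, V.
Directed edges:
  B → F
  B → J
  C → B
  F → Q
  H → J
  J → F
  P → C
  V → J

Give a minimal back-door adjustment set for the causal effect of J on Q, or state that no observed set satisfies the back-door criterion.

J→Q: minimal back-door set {B}.

desc(J)\{J}={F,Q}; candidates ⊆ {B,C,H,P,V}.
size 0: {}; under {} J still reaches {B,C,F,H,P,Q,V} ∋ Q.
{B}: J⊥Q given {B} in G with J→· removed — back-door holds.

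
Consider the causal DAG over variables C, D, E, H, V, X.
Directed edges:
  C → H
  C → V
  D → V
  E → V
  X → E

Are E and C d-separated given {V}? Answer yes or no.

Bayes-Ball from E | {V} reaches {C,D,H,X}.
C ∈ reach(E|{V}) ⇒ E ⊥̸ C | {V}.

No — E and C are d-connected given {V}.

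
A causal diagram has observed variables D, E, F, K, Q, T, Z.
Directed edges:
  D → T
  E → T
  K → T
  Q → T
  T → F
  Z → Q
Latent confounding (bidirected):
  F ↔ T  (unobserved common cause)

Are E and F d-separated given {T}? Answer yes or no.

Bayes-Ball from E | {T} reaches {D,F,K,Q,Z}.
F ∈ reach(E|{T}) ⇒ E ⊥̸ F | {T}.

No — E and F are d-connected given {T}.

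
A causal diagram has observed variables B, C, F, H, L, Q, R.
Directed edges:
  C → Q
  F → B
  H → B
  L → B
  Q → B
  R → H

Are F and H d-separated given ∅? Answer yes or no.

Yes — F ⊥ H | ∅.

Bayes-Ball from F | ∅ reaches {B}.
H ∉ reach(F|∅) ⇒ F ⊥ H | ∅.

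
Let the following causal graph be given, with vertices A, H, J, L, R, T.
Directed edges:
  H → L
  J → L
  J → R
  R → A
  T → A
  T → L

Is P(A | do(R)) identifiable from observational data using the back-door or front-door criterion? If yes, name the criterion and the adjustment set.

desc(R)\{R}={A}; candidates ⊆ {H,J,L,T}.
∅: R⊥A given ∅ in G with R→· removed — back-door holds.
P(A|do(R)) = P(A|R) — no adjustment needed.

P(A|do(R)): backdoor, adjust for ∅.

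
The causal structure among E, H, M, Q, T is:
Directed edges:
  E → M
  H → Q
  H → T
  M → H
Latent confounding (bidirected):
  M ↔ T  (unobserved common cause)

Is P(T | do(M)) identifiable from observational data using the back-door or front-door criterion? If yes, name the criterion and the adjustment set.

P(T|do(M)): frontdoor, adjust for {H}.

desc(M)\{M}={H,Q,T}; candidates ⊆ {E}.
M↔T: latent back-door arc(s) into M.
size 0: {}; under {} M still reaches {E,T} ∋ T.
size 1: {E}; under {E} M still reaches {T} ∋ T.
M↔T cannot be blocked by any observed set — no back-door set.
{H}: (i) intercepts every directed M→T path; (ii) no back-door M→{H}; (iii) {M} blocks every back-door {H}→T. Front-door holds.
P(T|do(M)) = Σ_{H} P(H|M) Σ_{M'} P(T|H,M')P(M').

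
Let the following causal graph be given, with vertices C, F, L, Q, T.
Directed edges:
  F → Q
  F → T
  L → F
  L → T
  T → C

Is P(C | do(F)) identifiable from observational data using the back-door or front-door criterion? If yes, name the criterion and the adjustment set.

P(C|do(F)): backdoor, adjust for {L}.

desc(F)\{F}={C,Q,T}; candidates ⊆ {L}.
size 0: {}; under {} F still reaches {C,L,T} ∋ C.
{L}: F⊥C given {L} in G with F→· removed — back-door holds.
P(C|do(F)) = Σ_{L} P(C|F,L)·P(L).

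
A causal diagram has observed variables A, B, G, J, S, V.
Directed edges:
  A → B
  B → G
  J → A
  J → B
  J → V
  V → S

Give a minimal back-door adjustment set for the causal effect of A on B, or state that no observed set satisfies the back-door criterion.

A→B: minimal back-door set {J}.

desc(A)\{A}={B,G}; candidates ⊆ {J,S,V}.
size 0: {}; under {} A still reaches {B,G,J,S,V} ∋ B.
{J}: A⊥B given {J} in G with A→· removed — back-door holds.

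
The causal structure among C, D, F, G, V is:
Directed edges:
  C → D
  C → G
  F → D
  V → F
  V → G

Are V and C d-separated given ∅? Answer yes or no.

Bayes-Ball from V | ∅ reaches {D,F,G}.
C ∉ reach(V|∅) ⇒ V ⊥ C | ∅.

Yes — V ⊥ C | ∅.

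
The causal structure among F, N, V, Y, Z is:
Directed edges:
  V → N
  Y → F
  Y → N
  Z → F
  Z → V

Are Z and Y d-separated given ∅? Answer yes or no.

Bayes-Ball from Z | ∅ reaches {F,N,V}.
Y ∉ reach(Z|∅) ⇒ Z ⊥ Y | ∅.

Yes — Z ⊥ Y | ∅.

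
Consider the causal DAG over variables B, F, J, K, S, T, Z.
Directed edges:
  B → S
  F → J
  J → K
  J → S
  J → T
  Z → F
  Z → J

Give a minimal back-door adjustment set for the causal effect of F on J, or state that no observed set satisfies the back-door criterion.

desc(F)\{F}={J,K,S,T}; candidates ⊆ {B,Z}.
size 0: {}; under {} F still reaches {J,K,S,T,Z} ∋ J.
{Z}: F⊥J given {Z} in G with F→· removed — back-door holds.

F→J: minimal back-door set {Z}.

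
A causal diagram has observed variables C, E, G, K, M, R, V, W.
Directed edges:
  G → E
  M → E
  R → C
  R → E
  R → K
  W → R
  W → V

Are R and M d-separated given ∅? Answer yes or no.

Yes — R ⊥ M | ∅.

Bayes-Ball from R | ∅ reaches {C,E,K,V,W}.
M ∉ reach(R|∅) ⇒ R ⊥ M | ∅.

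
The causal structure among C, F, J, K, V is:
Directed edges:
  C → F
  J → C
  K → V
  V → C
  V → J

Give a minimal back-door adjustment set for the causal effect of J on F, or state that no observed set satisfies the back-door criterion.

desc(J)\{J}={C,F}; candidates ⊆ {K,V}.
size 0: {}; under {} J still reaches {C,F,K,V} ∋ F.
{V}: J⊥F given {V} in G with J→· removed — back-door holds.

J→F: minimal back-door set {V}.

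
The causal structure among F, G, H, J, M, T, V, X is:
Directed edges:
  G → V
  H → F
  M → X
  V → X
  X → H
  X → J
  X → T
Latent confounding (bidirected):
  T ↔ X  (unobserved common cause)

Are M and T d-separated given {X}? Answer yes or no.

Bayes-Ball from M | {X} reaches {G,T,V}.
T ∈ reach(M|{X}) ⇒ M ⊥̸ T | {X}.

No — M and T are d-connected given {X}.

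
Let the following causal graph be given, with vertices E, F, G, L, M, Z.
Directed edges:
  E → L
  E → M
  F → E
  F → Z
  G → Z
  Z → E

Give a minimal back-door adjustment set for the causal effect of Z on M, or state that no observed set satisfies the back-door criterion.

desc(Z)\{Z}={E,L,M}; candidates ⊆ {F,G}.
size 0: {}; under {} Z still reaches {E,F,G,L,M} ∋ M.
{F}: Z⊥M given {F} in G with Z→· removed — back-door holds.

Z→M: minimal back-door set {F}.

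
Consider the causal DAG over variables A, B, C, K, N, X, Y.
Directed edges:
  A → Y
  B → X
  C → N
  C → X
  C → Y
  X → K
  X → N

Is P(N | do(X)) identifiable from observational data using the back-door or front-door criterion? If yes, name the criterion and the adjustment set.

desc(X)\{X}={K,N}; candidates ⊆ {A,B,C,Y}.
size 0: {}; under {} X still reaches {B,C,N,Y} ∋ N.
{C}: X⊥N given {C} in G with X→· removed — back-door holds.
P(N|do(X)) = Σ_{C} P(N|X,C)·P(C).

P(N|do(X)): backdoor, adjust for {C}.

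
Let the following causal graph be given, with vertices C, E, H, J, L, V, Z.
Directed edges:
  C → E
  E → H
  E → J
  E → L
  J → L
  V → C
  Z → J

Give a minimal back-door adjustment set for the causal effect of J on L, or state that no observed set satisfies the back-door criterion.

J→L: minimal back-door set {E}.

desc(J)\{J}={L}; candidates ⊆ {C,E,H,V,Z}.
size 0: {}; under {} J still reaches {C,E,H,L,V,Z} ∋ L.
{E}: J⊥L given {E} in G with J→· removed — back-door holds.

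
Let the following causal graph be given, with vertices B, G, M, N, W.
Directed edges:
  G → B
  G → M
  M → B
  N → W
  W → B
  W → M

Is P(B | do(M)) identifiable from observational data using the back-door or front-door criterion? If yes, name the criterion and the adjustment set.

desc(M)\{M}={B}; candidates ⊆ {G,N,W}.
size 0: {}; under {} M still reaches {B,G,N,W} ∋ B.
size 1: {G}, {N}, {W}; under {G} M still reaches {B,N,W} ∋ B.
{G,W}: M⊥B given {G,W} in G with M→· removed — back-door holds.
P(B|do(M)) = Σ_{G,W} P(B|M,G,W)·P(G,W).

P(B|do(M)): backdoor, adjust for {G, W}.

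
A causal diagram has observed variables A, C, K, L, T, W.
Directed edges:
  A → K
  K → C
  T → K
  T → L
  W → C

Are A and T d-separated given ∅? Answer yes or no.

Yes — A ⊥ T | ∅.

Bayes-Ball from A | ∅ reaches {C,K}.
T ∉ reach(A|∅) ⇒ A ⊥ T | ∅.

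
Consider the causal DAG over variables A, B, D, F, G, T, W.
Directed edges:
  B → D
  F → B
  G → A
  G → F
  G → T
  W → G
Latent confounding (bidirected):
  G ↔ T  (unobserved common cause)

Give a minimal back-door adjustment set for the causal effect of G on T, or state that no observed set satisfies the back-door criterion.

desc(G)\{G}={A,B,D,F,T}; candidates ⊆ {W}.
G↔T: latent back-door arc(s) into G.
size 0: {}; under {} G still reaches {T,W} ∋ T.
size 1: {W}; under {W} G still reaches {T} ∋ T.
G↔T cannot be blocked by any observed set — no back-door set.

G→T: no observed back-door set.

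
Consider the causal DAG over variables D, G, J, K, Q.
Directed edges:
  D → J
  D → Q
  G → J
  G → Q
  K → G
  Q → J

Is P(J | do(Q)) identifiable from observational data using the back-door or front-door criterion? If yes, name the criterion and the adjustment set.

P(J|do(Q)): backdoor, adjust for {D, G}.

desc(Q)\{Q}={J}; candidates ⊆ {D,G,K}.
size 0: {}; under {} Q still reaches {D,G,J,K} ∋ J.
size 1: {D}, {G}, {K}; under {D} Q still reaches {G,J,K} ∋ J.
{D,G}: Q⊥J given {D,G} in G with Q→· removed — back-door holds.
P(J|do(Q)) = Σ_{D,G} P(J|Q,D,G)·P(D,G).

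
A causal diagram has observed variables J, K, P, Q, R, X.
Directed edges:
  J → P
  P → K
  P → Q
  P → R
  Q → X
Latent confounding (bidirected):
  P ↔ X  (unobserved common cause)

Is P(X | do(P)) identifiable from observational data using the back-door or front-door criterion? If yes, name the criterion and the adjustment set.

P(X|do(P)): frontdoor, adjust for {Q}.

desc(P)\{P}={K,Q,R,X}; candidates ⊆ {J}.
P↔X: latent back-door arc(s) into P.
size 0: {}; under {} P still reaches {J,X} ∋ X.
size 1: {J}; under {J} P still reaches {X} ∋ X.
P↔X cannot be blocked by any observed set — no back-door set.
{Q}: (i) intercepts every directed P→X path; (ii) no back-door P→{Q}; (iii) {P} blocks every back-door {Q}→X. Front-door holds.
P(X|do(P)) = Σ_{Q} P(Q|P) Σ_{P'} P(X|Q,P')P(P').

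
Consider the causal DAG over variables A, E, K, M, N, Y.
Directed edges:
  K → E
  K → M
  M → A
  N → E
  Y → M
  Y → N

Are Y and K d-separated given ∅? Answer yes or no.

Bayes-Ball from Y | ∅ reaches {A,E,M,N}.
K ∉ reach(Y|∅) ⇒ Y ⊥ K | ∅.

Yes — Y ⊥ K | ∅.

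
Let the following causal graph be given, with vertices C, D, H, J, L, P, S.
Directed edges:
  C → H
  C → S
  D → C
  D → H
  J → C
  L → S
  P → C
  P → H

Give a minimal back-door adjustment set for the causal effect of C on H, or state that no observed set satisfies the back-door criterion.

desc(C)\{C}={H,S}; candidates ⊆ {D,J,L,P}.
size 0: {}; under {} C still reaches {D,H,J,P} ∋ H.
size 1: {D}, {J}, {L} …(+1); under {D} C still reaches {H,J,P} ∋ H.
{D,P}: C⊥H given {D,P} in G with C→· removed — back-door holds.

C→H: minimal back-door set {D, P}.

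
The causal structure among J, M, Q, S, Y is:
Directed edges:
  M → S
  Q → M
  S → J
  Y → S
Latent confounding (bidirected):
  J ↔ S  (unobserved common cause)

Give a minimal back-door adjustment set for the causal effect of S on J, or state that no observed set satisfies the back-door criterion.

desc(S)\{S}={J}; candidates ⊆ {M,Q,Y}.
S↔J: latent back-door arc(s) into S.
size 0: {}; under {} S still reaches {J,M,Q,Y} ∋ J.
size 1: {M}, {Q}, {Y}; under {M} S still reaches {J,Y} ∋ J.
size 2: {M,Q}, {M,Y}, {Q,Y}; under {M,Q} S still reaches {J,Y} ∋ J.
S↔J cannot be blocked by any observed set — no back-door set.

S→J: no observed back-door set.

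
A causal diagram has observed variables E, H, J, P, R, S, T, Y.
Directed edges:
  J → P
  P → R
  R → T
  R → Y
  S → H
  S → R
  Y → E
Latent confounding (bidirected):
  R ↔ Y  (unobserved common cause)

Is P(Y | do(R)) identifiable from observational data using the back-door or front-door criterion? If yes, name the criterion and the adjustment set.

P(Y|do(R)): not identifiable (no BD/FD set).

desc(R)\{R}={E,T,Y}; candidates ⊆ {H,J,P,S}.
R↔Y: latent back-door arc(s) into R.
size 0: {}; under {} R still reaches {E,H,J,P,S,Y} ∋ Y.
size 1: {H}, {J}, {P} …(+1); under {H} R still reaches {E,J,P,S,Y} ∋ Y.
size 2: {H,J}, {H,P}, {H,S} …(+3); under {H,J} R still reaches {E,P,S,Y} ∋ Y.
R↔Y cannot be blocked by any observed set — no back-door set.
No mediator lies on a directed R→…→Y path.
Neither criterion identifies P(Y|do(R)) in this graph.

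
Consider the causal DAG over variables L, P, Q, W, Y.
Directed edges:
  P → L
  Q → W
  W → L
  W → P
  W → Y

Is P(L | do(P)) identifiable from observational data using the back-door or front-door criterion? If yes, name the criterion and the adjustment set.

desc(P)\{P}={L}; candidates ⊆ {Q,W,Y}.
size 0: {}; under {} P still reaches {L,Q,W,Y} ∋ L.
{W}: P⊥L given {W} in G with P→· removed — back-door holds.
P(L|do(P)) = Σ_{W} P(L|P,W)·P(W).

P(L|do(P)): backdoor, adjust for {W}.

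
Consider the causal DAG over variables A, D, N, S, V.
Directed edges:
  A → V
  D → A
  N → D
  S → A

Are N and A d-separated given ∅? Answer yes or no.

Bayes-Ball from N | ∅ reaches {A,D,V}.
A ∈ reach(N|∅) ⇒ N ⊥̸ A | ∅.

No — N and A are d-connected given ∅.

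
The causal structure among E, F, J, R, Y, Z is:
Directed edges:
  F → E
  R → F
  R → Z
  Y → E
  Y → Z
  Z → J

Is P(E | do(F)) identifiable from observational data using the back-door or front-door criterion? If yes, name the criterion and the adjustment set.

P(E|do(F)): backdoor, adjust for ∅.

desc(F)\{F}={E}; candidates ⊆ {J,R,Y,Z}.
∅: F⊥E given ∅ in G with F→· removed — back-door holds.
P(E|do(F)) = P(E|F) — no adjustment needed.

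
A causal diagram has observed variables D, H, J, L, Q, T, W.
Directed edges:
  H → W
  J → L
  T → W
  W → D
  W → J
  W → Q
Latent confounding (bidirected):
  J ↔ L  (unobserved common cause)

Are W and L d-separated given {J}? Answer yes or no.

Bayes-Ball from W | {J} reaches {D,H,L,Q,T}.
L ∈ reach(W|{J}) ⇒ W ⊥̸ L | {J}.

No — W and L are d-connected given {J}.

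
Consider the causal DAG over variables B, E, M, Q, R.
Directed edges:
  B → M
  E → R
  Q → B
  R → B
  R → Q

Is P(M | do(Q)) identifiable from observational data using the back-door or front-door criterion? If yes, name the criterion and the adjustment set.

P(M|do(Q)): backdoor, adjust for {R}.

desc(Q)\{Q}={B,M}; candidates ⊆ {E,R}.
size 0: {}; under {} Q still reaches {B,E,M,R} ∋ M.
{R}: Q⊥M given {R} in G with Q→· removed — back-door holds.
P(M|do(Q)) = Σ_{R} P(M|Q,R)·P(R).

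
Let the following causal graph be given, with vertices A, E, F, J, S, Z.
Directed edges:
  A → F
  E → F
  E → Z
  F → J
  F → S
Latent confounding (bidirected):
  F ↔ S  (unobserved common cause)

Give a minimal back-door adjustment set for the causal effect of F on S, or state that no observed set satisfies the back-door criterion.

F→S: no observed back-door set.

desc(F)\{F}={J,S}; candidates ⊆ {A,E,Z}.
F↔S: latent back-door arc(s) into F.
size 0: {}; under {} F still reaches {A,E,S,Z} ∋ S.
size 1: {A}, {E}, {Z}; under {A} F still reaches {E,S,Z} ∋ S.
size 2: {A,E}, {A,Z}, {E,Z}; under {A,E} F still reaches {S} ∋ S.
F↔S cannot be blocked by any observed set — no back-door set.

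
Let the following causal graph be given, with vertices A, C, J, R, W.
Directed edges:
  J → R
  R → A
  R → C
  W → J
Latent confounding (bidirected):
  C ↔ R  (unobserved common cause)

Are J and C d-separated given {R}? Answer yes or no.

No — J and C are d-connected given {R}.

Bayes-Ball from J | {R} reaches {C,W}.
C ∈ reach(J|{R}) ⇒ J ⊥̸ C | {R}.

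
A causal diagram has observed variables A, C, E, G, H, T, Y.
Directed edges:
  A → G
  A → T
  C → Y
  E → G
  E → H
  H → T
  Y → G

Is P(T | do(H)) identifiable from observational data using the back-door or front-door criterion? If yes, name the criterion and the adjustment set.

P(T|do(H)): backdoor, adjust for ∅.

desc(H)\{H}={T}; candidates ⊆ {A,C,E,G,Y}.
∅: H⊥T given ∅ in G with H→· removed — back-door holds.
P(T|do(H)) = P(T|H) — no adjustment needed.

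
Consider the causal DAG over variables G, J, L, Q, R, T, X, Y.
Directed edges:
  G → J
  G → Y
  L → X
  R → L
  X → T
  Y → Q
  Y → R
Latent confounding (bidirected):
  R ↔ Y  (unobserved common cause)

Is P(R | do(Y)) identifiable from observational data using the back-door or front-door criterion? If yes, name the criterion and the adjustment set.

desc(Y)\{Y}={L,Q,R,T,X}; candidates ⊆ {G,J}.
Y↔R: latent back-door arc(s) into Y.
size 0: {}; under {} Y still reaches {G,J,L,R,T,X} ∋ R.
size 1: {G}, {J}; under {G} Y still reaches {L,R,T,X} ∋ R.
size 2: {G,J}; under {G,J} Y still reaches {L,R,T,X} ∋ R.
Y↔R cannot be blocked by any observed set — no back-door set.
No mediator lies on a directed Y→…→R path.
Neither criterion identifies P(R|do(Y)) in this graph.

P(R|do(Y)): not identifiable (no BD/FD set).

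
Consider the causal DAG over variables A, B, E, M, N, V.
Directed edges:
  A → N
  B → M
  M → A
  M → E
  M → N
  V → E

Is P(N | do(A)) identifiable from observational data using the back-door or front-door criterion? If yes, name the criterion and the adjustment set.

P(N|do(A)): backdoor, adjust for {M}.

desc(A)\{A}={N}; candidates ⊆ {B,E,M,V}.
size 0: {}; under {} A still reaches {B,E,M,N} ∋ N.
{M}: A⊥N given {M} in G with A→· removed — back-door holds.
P(N|do(A)) = Σ_{M} P(N|A,M)·P(M).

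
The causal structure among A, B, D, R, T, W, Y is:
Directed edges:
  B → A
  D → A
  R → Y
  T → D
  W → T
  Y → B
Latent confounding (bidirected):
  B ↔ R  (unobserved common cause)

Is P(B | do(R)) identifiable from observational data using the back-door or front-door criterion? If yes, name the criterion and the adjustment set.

P(B|do(R)): frontdoor, adjust for {Y}.

desc(R)\{R}={A,B,Y}; candidates ⊆ {D,T,W}.
R↔B: latent back-door arc(s) into R.
size 0: {}; under {} R still reaches {A,B} ∋ B.
size 1: {D}, {T}, {W}; under {D} R still reaches {A,B} ∋ B.
size 2: {D,T}, {D,W}, {T,W}; under {D,T} R still reaches {A,B} ∋ B.
R↔B cannot be blocked by any observed set — no back-door set.
{Y}: (i) intercepts every directed R→B path; (ii) no back-door R→{Y}; (iii) {R} blocks every back-door {Y}→B. Front-door holds.
P(B|do(R)) = Σ_{Y} P(Y|R) Σ_{R'} P(B|Y,R')P(R').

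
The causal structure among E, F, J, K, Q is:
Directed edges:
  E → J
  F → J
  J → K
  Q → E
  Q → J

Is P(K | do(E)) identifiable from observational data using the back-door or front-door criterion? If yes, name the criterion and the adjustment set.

P(K|do(E)): backdoor, adjust for {Q}.

desc(E)\{E}={J,K}; candidates ⊆ {F,Q}.
size 0: {}; under {} E still reaches {J,K,Q} ∋ K.
{Q}: E⊥K given {Q} in G with E→· removed — back-door holds.
P(K|do(E)) = Σ_{Q} P(K|E,Q)·P(Q).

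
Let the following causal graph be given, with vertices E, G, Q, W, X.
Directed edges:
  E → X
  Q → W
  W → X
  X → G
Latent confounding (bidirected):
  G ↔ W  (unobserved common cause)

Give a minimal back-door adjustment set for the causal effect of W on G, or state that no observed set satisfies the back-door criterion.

W→G: no observed back-door set.

desc(W)\{W}={G,X}; candidates ⊆ {E,Q}.
W↔G: latent back-door arc(s) into W.
size 0: {}; under {} W still reaches {G,Q} ∋ G.
size 1: {E}, {Q}; under {E} W still reaches {G,Q} ∋ G.
size 2: {E,Q}; under {E,Q} W still reaches {G} ∋ G.
W↔G cannot be blocked by any observed set — no back-door set.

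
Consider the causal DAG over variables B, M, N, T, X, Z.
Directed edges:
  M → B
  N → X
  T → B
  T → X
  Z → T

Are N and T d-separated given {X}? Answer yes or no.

Bayes-Ball from N | {X} reaches {B,T,Z}.
T ∈ reach(N|{X}) ⇒ N ⊥̸ T | {X}.

No — N and T are d-connected given {X}.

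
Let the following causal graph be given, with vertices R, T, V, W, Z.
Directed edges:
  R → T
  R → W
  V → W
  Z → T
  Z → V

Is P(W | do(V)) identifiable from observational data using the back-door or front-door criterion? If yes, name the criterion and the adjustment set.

P(W|do(V)): backdoor, adjust for ∅.

desc(V)\{V}={W}; candidates ⊆ {R,T,Z}.
∅: V⊥W given ∅ in G with V→· removed — back-door holds.
P(W|do(V)) = P(W|V) — no adjustment needed.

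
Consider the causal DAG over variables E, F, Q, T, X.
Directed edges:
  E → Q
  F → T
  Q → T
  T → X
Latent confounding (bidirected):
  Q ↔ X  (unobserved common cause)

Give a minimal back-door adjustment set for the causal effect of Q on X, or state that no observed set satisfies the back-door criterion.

desc(Q)\{Q}={T,X}; candidates ⊆ {E,F}.
Q↔X: latent back-door arc(s) into Q.
size 0: {}; under {} Q still reaches {E,X} ∋ X.
size 1: {E}, {F}; under {E} Q still reaches {X} ∋ X.
size 2: {E,F}; under {E,F} Q still reaches {X} ∋ X.
Q↔X cannot be blocked by any observed set — no back-door set.

Q→X: no observed back-door set.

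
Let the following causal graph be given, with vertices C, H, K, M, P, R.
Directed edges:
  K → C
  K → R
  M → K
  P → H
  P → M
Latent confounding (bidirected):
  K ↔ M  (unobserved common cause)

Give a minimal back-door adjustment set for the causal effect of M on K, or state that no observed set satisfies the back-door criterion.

M→K: no observed back-door set.

desc(M)\{M}={C,K,R}; candidates ⊆ {H,P}.
M↔K: latent back-door arc(s) into M.
size 0: {}; under {} M still reaches {C,H,K,P,R} ∋ K.
size 1: {H}, {P}; under {H} M still reaches {C,K,P,R} ∋ K.
size 2: {H,P}; under {H,P} M still reaches {C,K,R} ∋ K.
M↔K cannot be blocked by any observed set — no back-door set.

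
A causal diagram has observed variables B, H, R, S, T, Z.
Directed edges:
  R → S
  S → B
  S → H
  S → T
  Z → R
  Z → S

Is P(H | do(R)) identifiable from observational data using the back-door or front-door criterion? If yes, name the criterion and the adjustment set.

desc(R)\{R}={B,H,S,T}; candidates ⊆ {Z}.
size 0: {}; under {} R still reaches {B,H,S,T,Z} ∋ H.
{Z}: R⊥H given {Z} in G with R→· removed — back-door holds.
P(H|do(R)) = Σ_{Z} P(H|R,Z)·P(Z).

P(H|do(R)): backdoor, adjust for {Z}.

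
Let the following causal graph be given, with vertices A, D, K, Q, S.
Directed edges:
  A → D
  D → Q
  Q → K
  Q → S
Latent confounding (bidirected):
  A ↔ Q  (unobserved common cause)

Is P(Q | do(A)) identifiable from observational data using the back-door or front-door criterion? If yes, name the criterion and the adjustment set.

P(Q|do(A)): frontdoor, adjust for {D}.

desc(A)\{A}={D,K,Q,S}; candidates ⊆ {—}.
A↔Q: latent back-door arc(s) into A.
size 0: {}; under {} A still reaches {K,Q,S} ∋ Q.
A↔Q cannot be blocked by any observed set — no back-door set.
{D}: (i) intercepts every directed A→Q path; (ii) no back-door A→{D}; (iii) {A} blocks every back-door {D}→Q. Front-door holds.
P(Q|do(A)) = Σ_{D} P(D|A) Σ_{A'} P(Q|D,A')P(A').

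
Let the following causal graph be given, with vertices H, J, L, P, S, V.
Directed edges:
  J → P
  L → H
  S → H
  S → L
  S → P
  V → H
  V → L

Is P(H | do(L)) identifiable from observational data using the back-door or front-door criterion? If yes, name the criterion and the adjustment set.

P(H|do(L)): backdoor, adjust for {S, V}.

desc(L)\{L}={H}; candidates ⊆ {J,P,S,V}.
size 0: {}; under {} L still reaches {H,P,S,V} ∋ H.
size 1: {J}, {P}, {S} …(+1); under {J} L still reaches {H,P,S,V} ∋ H.
{S,V}: L⊥H given {S,V} in G with L→· removed — back-door holds.
P(H|do(L)) = Σ_{S,V} P(H|L,S,V)·P(S,V).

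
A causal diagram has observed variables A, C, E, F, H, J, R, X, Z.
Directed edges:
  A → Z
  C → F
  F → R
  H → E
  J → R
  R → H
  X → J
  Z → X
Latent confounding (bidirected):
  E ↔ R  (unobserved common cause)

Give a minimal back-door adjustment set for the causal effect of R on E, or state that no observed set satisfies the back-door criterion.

R→E: no observed back-door set.

desc(R)\{R}={E,H}; candidates ⊆ {A,C,F,J,X,Z}.
R↔E: latent back-door arc(s) into R.
size 0: {}; under {} R still reaches {A,C,E,F,J,X,Z} ∋ E.
size 1: {A}, {C}, {F} …(+3); under {A} R still reaches {C,E,F,J,X,Z} ∋ E.
size 2: {A,C}, {A,F}, {A,J} …(+12); under {A,C} R still reaches {E,F,J,X,Z} ∋ E.
R↔E cannot be blocked by any observed set — no back-door set.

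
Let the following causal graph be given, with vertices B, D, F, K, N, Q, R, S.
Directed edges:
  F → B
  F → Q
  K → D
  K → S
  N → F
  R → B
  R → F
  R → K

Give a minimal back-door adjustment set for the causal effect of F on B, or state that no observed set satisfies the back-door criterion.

F→B: minimal back-door set {R}.

desc(F)\{F}={B,Q}; candidates ⊆ {D,K,N,R,S}.
size 0: {}; under {} F still reaches {B,D,K,N,R,S} ∋ B.
{R}: F⊥B given {R} in G with F→· removed — back-door holds.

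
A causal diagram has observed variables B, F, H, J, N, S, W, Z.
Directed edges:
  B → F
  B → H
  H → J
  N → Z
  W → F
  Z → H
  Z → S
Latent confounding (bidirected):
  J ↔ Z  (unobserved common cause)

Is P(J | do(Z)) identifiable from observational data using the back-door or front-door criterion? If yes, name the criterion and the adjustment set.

desc(Z)\{Z}={H,J,S}; candidates ⊆ {B,F,N,W}.
Z↔J: latent back-door arc(s) into Z.
size 0: {}; under {} Z still reaches {J,N} ∋ J.
size 1: {B}, {F}, {N} …(+1); under {B} Z still reaches {J,N} ∋ J.
size 2: {B,F}, {B,N}, {B,W} …(+3); under {B,F} Z still reaches {J,N} ∋ J.
Z↔J cannot be blocked by any observed set — no back-door set.
{H}: (i) intercepts every directed Z→J path; (ii) no back-door Z→{H}; (iii) {Z} blocks every back-door {H}→J. Front-door holds.
P(J|do(Z)) = Σ_{H} P(H|Z) Σ_{Z'} P(J|H,Z')P(Z').

P(J|do(Z)): frontdoor, adjust for {H}.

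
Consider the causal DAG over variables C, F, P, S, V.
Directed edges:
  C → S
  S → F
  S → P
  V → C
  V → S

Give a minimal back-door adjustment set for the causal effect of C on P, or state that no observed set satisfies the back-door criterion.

C→P: minimal back-door set {V}.

desc(C)\{C}={F,P,S}; candidates ⊆ {V}.
size 0: {}; under {} C still reaches {F,P,S,V} ∋ P.
{V}: C⊥P given {V} in G with C→· removed — back-door holds.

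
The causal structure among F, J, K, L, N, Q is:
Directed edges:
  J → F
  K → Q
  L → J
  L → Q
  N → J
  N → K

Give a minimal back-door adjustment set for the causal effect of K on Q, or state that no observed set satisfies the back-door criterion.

desc(K)\{K}={Q}; candidates ⊆ {F,J,L,N}.
∅: K⊥Q given ∅ in G with K→· removed — back-door holds.

K→Q: minimal back-door set ∅.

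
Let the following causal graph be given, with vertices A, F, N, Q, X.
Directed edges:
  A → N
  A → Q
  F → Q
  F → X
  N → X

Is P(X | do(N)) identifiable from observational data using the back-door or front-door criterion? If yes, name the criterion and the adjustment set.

desc(N)\{N}={X}; candidates ⊆ {A,F,Q}.
∅: N⊥X given ∅ in G with N→· removed — back-door holds.
P(X|do(N)) = P(X|N) — no adjustment needed.

P(X|do(N)): backdoor, adjust for ∅.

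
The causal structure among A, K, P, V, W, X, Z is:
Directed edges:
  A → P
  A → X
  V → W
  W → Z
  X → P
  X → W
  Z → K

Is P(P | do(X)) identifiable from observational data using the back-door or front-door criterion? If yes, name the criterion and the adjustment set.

desc(X)\{X}={K,P,W,Z}; candidates ⊆ {A,V}.
size 0: {}; under {} X still reaches {A,P} ∋ P.
{A}: X⊥P given {A} in G with X→· removed — back-door holds.
P(P|do(X)) = Σ_{A} P(P|X,A)·P(A).

P(P|do(X)): backdoor, adjust for {A}.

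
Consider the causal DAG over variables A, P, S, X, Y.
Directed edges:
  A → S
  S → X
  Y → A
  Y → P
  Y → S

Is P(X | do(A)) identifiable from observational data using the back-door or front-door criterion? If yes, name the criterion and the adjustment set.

desc(A)\{A}={S,X}; candidates ⊆ {P,Y}.
size 0: {}; under {} A still reaches {P,S,X,Y} ∋ X.
{Y}: A⊥X given {Y} in G with A→· removed — back-door holds.
P(X|do(A)) = Σ_{Y} P(X|A,Y)·P(Y).

P(X|do(A)): backdoor, adjust for {Y}.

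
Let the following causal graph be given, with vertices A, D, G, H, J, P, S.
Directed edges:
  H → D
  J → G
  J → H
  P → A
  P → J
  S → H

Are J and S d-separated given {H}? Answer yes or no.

Bayes-Ball from J | {H} reaches {A,G,P,S}.
S ∈ reach(J|{H}) ⇒ J ⊥̸ S | {H}.

No — J and S are d-connected given {H}.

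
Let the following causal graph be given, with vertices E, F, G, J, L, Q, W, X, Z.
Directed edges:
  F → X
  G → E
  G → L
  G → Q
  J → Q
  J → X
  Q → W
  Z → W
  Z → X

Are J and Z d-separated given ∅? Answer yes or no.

Bayes-Ball from J | ∅ reaches {Q,W,X}.
Z ∉ reach(J|∅) ⇒ J ⊥ Z | ∅.

Yes — J ⊥ Z | ∅.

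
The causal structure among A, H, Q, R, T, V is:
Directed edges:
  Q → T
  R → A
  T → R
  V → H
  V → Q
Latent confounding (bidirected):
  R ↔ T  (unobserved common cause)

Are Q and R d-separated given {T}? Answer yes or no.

Bayes-Ball from Q | {T} reaches {A,H,R,V}.
R ∈ reach(Q|{T}) ⇒ Q ⊥̸ R | {T}.

No — Q and R are d-connected given {T}.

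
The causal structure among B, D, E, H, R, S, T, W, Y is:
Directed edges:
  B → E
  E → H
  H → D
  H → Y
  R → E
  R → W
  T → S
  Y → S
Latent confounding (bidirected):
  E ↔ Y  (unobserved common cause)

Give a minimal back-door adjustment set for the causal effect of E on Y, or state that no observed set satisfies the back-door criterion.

E→Y: no observed back-door set.

desc(E)\{E}={D,H,S,Y}; candidates ⊆ {B,R,T,W}.
E↔Y: latent back-door arc(s) into E.
size 0: {}; under {} E still reaches {B,R,S,W,Y} ∋ Y.
size 1: {B}, {R}, {T} …(+1); under {B} E still reaches {R,S,W,Y} ∋ Y.
size 2: {B,R}, {B,T}, {B,W} …(+3); under {B,R} E still reaches {S,Y} ∋ Y.
E↔Y cannot be blocked by any observed set — no back-door set.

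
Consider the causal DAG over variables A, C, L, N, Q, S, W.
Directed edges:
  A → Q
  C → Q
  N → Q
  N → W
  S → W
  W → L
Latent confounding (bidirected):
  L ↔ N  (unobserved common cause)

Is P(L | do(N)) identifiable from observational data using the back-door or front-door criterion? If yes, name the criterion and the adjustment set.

desc(N)\{N}={L,Q,W}; candidates ⊆ {A,C,S}.
N↔L: latent back-door arc(s) into N.
size 0: {}; under {} N still reaches {L} ∋ L.
size 1: {A}, {C}, {S}; under {A} N still reaches {L} ∋ L.
size 2: {A,C}, {A,S}, {C,S}; under {A,C} N still reaches {L} ∋ L.
N↔L cannot be blocked by any observed set — no back-door set.
{W}: (i) intercepts every directed N→L path; (ii) no back-door N→{W}; (iii) {N} blocks every back-door {W}→L. Front-door holds.
P(L|do(N)) = Σ_{W} P(W|N) Σ_{N'} P(L|W,N')P(N').

P(L|do(N)): frontdoor, adjust for {W}.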